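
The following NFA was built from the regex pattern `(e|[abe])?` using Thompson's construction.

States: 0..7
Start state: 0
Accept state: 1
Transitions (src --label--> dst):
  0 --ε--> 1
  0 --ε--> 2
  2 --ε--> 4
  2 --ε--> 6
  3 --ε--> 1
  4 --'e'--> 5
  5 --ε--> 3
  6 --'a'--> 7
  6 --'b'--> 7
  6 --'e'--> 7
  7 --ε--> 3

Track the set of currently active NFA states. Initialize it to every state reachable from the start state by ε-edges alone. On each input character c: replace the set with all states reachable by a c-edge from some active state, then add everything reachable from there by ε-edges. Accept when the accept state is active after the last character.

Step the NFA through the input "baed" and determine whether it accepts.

initial (ε-close {0}): {0,1,2,4,6}
'b' @ 1: {1,3,7}  [accepting]
'a' @ 2: {}  — no active states
rest 'ed' ignored (set empty)
end set {} — state 1 not in

Answer: REJECT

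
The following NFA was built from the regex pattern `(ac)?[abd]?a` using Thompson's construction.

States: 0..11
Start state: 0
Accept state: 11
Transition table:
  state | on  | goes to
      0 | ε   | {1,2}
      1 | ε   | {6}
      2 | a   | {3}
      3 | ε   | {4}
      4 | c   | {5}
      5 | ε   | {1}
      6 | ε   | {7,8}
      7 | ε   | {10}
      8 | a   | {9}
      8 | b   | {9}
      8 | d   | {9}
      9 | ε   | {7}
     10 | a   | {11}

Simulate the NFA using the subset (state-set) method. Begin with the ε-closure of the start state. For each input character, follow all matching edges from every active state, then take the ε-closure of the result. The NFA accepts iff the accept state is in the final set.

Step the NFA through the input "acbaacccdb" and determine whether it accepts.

S₀ = ε-closure({0}) = {0,1,2,6,7,8,10}
'a' @ 1: {3,4,7,9,10,11}  (accept∈set)
'c' @ 2: {1,5,6,7,8,10}
'b' @ 3: {7,9,10}
'a' @ 4: {11}  (accept∈set)
'a' @ 5: {}  — state set empty
rest 'cccdb' ignored (set empty)
after full input: {}  (accept=11 not in)

Answer: REJECT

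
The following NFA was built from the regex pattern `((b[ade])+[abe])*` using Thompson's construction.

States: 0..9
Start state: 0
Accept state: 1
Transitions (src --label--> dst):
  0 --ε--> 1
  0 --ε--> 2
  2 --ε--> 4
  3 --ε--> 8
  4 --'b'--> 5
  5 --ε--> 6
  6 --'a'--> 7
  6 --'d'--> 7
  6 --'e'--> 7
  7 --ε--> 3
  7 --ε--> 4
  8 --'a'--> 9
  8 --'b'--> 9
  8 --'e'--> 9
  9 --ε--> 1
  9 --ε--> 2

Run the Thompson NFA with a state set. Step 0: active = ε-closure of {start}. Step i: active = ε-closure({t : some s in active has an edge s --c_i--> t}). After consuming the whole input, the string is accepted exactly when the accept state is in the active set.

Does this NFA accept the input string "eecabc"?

S₀ = ε-closure({0}) = {0,1,2,4}
'e' @ 1: {}  — no active states
rest 'ecabc' ignored (set empty)
end set {} — state 1 not in

Answer: REJECT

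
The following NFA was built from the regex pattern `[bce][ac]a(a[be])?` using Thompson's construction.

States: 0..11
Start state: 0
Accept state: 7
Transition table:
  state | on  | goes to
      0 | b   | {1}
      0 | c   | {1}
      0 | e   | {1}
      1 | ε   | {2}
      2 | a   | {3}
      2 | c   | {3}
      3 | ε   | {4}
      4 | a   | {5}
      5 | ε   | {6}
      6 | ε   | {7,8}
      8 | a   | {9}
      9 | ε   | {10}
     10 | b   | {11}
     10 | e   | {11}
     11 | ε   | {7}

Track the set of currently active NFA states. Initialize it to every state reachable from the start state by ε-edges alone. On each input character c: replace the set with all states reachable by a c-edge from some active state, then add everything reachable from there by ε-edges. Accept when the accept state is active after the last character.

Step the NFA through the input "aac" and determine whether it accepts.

Answer: REJECT

Trace:
start: ε-closure({0}) = {0}
'a' @ 1: {}  — state set empty
rest 'ac' ignored (set empty)
end set {} — state 7 not in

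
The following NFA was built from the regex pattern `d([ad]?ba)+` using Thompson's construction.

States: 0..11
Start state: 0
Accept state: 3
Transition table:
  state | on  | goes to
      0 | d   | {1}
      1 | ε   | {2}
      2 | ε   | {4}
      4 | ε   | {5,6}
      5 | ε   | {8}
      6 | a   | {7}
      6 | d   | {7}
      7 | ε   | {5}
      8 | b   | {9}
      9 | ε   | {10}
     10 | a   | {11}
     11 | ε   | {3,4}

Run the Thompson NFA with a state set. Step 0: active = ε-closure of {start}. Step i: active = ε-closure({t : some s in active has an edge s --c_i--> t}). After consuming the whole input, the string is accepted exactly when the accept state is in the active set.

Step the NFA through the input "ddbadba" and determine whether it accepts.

Answer: ACCEPT

Steps:
S₀ = ε-closure({0}) = {0}
'd' @ 1: {1,2,4,5,6,8}
'd' @ 2: {5,7,8}
'b' @ 3: {9,10}
'a' @ 4: {3,4,5,6,8,11}  [accepting]
'd' @ 5: {5,7,8}
'b' @ 6: {9,10}
'a' @ 7: {3,4,5,6,8,11}  [accepting]
after full input: {3,4,5,6,8,11}  (accept=3 in)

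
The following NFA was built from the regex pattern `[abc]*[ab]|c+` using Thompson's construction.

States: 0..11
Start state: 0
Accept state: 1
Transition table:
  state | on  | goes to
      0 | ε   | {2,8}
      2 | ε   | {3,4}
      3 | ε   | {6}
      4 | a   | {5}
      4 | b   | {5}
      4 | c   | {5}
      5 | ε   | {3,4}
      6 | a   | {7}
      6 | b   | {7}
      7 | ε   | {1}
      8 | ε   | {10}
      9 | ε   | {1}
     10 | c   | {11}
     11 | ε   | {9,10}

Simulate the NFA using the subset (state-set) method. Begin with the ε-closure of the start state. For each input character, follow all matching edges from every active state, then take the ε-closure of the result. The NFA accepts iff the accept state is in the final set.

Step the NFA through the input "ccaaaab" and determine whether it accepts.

start: ε-closure({0}) = {0,2,3,4,6,8,10}
'c' @ 1: {1,3,4,5,6,9,10,11}  [accepting]
'c' @ 2: {1,3,4,5,6,9,10,11}  [accepting]
'a' @ 3: {1,3,4,5,6,7}  [accepting]
'a' @ 4: {1,3,4,5,6,7}  [accepting]
'a' @ 5: {1,3,4,5,6,7}  [accepting]
'a' @ 6: {1,3,4,5,6,7}  [accepting]
'b' @ 7: {1,3,4,5,6,7}  [accepting]
final: {1,3,4,5,6,7}; accept 1 in set

Answer: ACCEPT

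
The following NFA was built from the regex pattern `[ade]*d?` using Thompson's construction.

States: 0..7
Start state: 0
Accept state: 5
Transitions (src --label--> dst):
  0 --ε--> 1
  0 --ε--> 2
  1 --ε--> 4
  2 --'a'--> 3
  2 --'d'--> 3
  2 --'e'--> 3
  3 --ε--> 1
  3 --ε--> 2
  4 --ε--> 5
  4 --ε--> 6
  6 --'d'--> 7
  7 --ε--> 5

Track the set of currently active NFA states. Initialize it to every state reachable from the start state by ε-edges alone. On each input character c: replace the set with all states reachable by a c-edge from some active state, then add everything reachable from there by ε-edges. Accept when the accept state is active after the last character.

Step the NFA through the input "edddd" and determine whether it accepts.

S₀ = ε-closure({0}) = {0,1,2,4,5,6}
'e' @ 1: {1,2,3,4,5,6}  ✓accept
'd' @ 2: {1,2,3,4,5,6,7}  ✓accept
'd' @ 3: {1,2,3,4,5,6,7}  ✓accept
'd' @ 4: {1,2,3,4,5,6,7}  ✓accept
'd' @ 5: {1,2,3,4,5,6,7}  ✓accept
after full input: {1,2,3,4,5,6,7}  (accept=5 in)

Answer: ACCEPT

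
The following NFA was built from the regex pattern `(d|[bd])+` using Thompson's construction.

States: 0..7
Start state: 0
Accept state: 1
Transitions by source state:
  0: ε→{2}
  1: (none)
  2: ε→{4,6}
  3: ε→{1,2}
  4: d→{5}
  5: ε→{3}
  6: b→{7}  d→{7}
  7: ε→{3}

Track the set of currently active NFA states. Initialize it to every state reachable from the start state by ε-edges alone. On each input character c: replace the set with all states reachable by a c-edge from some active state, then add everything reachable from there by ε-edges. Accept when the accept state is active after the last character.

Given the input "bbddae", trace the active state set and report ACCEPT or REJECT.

initial (ε-close {0}): {0,2,4,6}
'b' @ 1: {1,2,3,4,6,7}  [accepting]
'b' @ 2: {1,2,3,4,6,7}  [accepting]
'd' @ 3: {1,2,3,4,5,6,7}  [accepting]
'd' @ 4: {1,2,3,4,5,6,7}  [accepting]
'a' @ 5: {}  — dead — no transitions
rest 'e' ignored (set empty)
end set {} — state 1 not in

Answer: REJECT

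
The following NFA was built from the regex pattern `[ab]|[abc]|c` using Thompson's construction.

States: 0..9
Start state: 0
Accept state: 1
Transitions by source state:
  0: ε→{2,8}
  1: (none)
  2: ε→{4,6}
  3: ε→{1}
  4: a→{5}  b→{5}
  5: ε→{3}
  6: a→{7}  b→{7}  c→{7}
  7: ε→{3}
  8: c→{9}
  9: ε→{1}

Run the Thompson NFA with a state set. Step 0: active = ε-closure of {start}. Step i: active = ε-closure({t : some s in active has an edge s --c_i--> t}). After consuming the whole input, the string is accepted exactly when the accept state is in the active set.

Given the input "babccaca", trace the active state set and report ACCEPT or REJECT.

start: ε-closure({0}) = {0,2,4,6,8}
'b' @ 1: {1,3,5,7}  [accepting]
'a' @ 2: {}  — state set empty
rest 'bccaca' ignored (set empty)
final: {}; accept 1 not in set

Answer: REJECT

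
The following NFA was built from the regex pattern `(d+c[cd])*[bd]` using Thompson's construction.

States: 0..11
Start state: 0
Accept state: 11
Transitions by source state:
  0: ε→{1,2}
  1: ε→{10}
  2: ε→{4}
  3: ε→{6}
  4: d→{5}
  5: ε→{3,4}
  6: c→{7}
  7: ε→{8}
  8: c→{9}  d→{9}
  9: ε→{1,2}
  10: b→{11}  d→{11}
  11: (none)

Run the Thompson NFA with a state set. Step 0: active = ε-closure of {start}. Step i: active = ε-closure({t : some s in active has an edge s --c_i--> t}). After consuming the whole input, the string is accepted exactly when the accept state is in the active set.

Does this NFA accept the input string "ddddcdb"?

start: ε-closure({0}) = {0,1,2,4,10}
'd' @ 1: {3,4,5,6,11}  (accept∈set)
'd' @ 2: {3,4,5,6}
'd' @ 3: {3,4,5,6}
'd' @ 4: {3,4,5,6}
'c' @ 5: {7,8}
'd' @ 6: {1,2,4,9,10}
'b' @ 7: {11}  (accept∈set)
final: {11}; accept 11 in set

Answer: ACCEPT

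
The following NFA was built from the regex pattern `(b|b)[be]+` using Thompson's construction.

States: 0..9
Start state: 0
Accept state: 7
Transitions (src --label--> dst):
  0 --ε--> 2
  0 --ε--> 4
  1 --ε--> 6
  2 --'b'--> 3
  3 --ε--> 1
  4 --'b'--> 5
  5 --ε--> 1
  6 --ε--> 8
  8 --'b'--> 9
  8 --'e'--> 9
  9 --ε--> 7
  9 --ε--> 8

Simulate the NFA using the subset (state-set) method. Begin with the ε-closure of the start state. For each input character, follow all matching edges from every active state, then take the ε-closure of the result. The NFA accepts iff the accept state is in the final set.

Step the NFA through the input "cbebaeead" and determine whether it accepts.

Answer: REJECT

Steps:
S₀ = ε-closure({0}) = {0,2,4}
'c' @ 1: {}  — state set empty
rest 'bebaeead' ignored (set empty)
after full input: {}  (accept=7 not in)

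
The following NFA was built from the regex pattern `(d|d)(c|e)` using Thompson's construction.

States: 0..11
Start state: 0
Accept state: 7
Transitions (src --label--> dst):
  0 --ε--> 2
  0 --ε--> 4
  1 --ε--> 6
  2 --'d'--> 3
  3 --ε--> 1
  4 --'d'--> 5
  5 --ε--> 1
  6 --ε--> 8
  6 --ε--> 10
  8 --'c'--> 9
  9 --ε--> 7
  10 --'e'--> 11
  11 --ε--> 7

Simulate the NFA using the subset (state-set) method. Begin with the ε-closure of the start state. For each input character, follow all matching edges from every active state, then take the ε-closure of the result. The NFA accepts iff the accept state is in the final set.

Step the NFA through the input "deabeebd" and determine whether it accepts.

initial (ε-close {0}): {0,2,4}
'd' @ 1: {1,3,5,6,8,10}
'e' @ 2: {7,11}  ✓accept
'a' @ 3: {}  — dead — no transitions
rest 'beebd' ignored (set empty)
final: {}; accept 7 not in set

Answer: REJECT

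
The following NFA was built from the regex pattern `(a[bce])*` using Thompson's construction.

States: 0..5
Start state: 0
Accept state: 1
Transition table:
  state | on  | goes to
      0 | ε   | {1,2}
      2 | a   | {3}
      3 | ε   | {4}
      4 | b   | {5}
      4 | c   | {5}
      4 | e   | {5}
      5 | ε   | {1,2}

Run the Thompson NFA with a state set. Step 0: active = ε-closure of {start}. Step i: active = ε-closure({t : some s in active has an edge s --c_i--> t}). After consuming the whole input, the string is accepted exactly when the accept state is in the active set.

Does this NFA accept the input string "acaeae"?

Answer: ACCEPT

Trace:
start: ε-closure({0}) = {0,1,2}
'a' @ 1: {3,4}
'c' @ 2: {1,2,5}  (accept∈set)
'a' @ 3: {3,4}
'e' @ 4: {1,2,5}  (accept∈set)
'a' @ 5: {3,4}
'e' @ 6: {1,2,5}  (accept∈set)
after full input: {1,2,5}  (accept=1 in)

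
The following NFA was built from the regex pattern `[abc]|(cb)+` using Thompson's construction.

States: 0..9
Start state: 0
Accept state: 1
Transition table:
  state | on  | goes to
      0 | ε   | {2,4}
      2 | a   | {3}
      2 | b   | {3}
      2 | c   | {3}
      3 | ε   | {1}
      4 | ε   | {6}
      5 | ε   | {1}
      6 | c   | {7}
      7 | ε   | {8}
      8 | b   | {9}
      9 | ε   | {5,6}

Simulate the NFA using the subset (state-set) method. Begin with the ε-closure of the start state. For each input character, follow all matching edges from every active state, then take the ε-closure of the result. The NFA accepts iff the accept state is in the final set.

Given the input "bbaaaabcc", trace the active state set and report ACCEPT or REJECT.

Answer: REJECT

Derivation:
S₀ = ε-closure({0}) = {0,2,4,6}
'b' @ 1: {1,3}  [accepting]
'b' @ 2: {}  — state set empty
rest 'aaaabcc' ignored (set empty)
after full input: {}  (accept=1 not in)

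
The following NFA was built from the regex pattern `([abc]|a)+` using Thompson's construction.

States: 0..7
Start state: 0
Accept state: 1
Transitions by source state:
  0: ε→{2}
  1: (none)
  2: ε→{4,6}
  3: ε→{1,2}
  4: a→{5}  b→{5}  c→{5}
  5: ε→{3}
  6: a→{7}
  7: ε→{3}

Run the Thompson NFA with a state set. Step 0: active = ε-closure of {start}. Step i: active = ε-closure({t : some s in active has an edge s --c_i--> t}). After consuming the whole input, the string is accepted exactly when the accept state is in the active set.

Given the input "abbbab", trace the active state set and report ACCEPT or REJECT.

initial (ε-close {0}): {0,2,4,6}
'a' @ 1: {1,2,3,4,5,6,7}  (accept∈set)
'b' @ 2: {1,2,3,4,5,6}  (accept∈set)
'b' @ 3: {1,2,3,4,5,6}  (accept∈set)
'b' @ 4: {1,2,3,4,5,6}  (accept∈set)
'a' @ 5: {1,2,3,4,5,6,7}  (accept∈set)
'b' @ 6: {1,2,3,4,5,6}  (accept∈set)
end set {1,2,3,4,5,6} — state 1 in

Answer: ACCEPT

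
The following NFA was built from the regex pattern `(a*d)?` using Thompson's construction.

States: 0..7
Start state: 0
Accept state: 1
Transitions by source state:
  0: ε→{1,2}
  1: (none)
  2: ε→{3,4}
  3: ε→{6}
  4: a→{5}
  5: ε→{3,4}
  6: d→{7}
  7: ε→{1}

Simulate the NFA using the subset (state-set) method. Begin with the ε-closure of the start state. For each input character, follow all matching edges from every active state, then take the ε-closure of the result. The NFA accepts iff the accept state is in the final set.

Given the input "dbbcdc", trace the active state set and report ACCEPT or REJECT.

start: ε-closure({0}) = {0,1,2,3,4,6}
'd' @ 1: {1,7}  ✓accept
'b' @ 2: {}  — no active states
rest 'bcdc' ignored (set empty)
end set {} — state 1 not in

Answer: REJECT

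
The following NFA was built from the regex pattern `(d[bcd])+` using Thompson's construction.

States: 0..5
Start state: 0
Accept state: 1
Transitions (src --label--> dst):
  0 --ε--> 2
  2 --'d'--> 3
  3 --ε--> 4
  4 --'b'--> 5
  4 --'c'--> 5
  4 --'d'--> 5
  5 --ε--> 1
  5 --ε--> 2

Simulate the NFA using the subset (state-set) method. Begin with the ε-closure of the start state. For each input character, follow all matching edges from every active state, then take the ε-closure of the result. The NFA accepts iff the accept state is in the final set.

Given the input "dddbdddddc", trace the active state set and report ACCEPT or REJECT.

Answer: ACCEPT

Trace:
S₀ = ε-closure({0}) = {0,2}
'd' @ 1: {3,4}
'd' @ 2: {1,2,5}  (accept∈set)
'd' @ 3: {3,4}
'b' @ 4: {1,2,5}  (accept∈set)
'd' @ 5: {3,4}
'd' @ 6: {1,2,5}  (accept∈set)
'd' @ 7: {3,4}
'd' @ 8: {1,2,5}  (accept∈set)
'd' @ 9: {3,4}
'c' @ 10: {1,2,5}  (accept∈set)
final: {1,2,5}; accept 1 in set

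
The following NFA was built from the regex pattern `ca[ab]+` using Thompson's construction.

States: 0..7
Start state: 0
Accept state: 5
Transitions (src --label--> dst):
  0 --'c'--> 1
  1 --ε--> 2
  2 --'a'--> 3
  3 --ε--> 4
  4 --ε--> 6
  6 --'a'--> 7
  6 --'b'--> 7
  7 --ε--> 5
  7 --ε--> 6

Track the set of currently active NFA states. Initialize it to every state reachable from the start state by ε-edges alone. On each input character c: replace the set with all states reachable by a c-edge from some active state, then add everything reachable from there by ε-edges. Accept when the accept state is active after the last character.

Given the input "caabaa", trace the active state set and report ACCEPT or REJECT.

start: ε-closure({0}) = {0}
'c' @ 1: {1,2}
'a' @ 2: {3,4,6}
'a' @ 3: {5,6,7}  [accepting]
'b' @ 4: {5,6,7}  [accepting]
'a' @ 5: {5,6,7}  [accepting]
'a' @ 6: {5,6,7}  [accepting]
after full input: {5,6,7}  (accept=5 in)

Answer: ACCEPT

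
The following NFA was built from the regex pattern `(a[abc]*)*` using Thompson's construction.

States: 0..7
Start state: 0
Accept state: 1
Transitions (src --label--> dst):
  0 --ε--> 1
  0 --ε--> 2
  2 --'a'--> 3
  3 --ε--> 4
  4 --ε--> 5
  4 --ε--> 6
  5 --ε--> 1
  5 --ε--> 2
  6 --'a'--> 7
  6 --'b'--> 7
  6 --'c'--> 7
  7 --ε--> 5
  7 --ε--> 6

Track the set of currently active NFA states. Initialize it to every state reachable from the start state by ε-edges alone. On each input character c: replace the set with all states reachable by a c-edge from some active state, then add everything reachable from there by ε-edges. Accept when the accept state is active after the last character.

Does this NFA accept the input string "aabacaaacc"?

initial (ε-close {0}): {0,1,2}
'a' @ 1: {1,2,3,4,5,6}  (accept∈set)
'a' @ 2: {1,2,3,4,5,6,7}  (accept∈set)
'b' @ 3: {1,2,5,6,7}  (accept∈set)
'a' @ 4: {1,2,3,4,5,6,7}  (accept∈set)
'c' @ 5: {1,2,5,6,7}  (accept∈set)
'a' @ 6: {1,2,3,4,5,6,7}  (accept∈set)
'a' @ 7: {1,2,3,4,5,6,7}  (accept∈set)
'a' @ 8: {1,2,3,4,5,6,7}  (accept∈set)
'c' @ 9: {1,2,5,6,7}  (accept∈set)
'c' @ 10: {1,2,5,6,7}  (accept∈set)
end set {1,2,5,6,7} — state 1 in

Answer: ACCEPT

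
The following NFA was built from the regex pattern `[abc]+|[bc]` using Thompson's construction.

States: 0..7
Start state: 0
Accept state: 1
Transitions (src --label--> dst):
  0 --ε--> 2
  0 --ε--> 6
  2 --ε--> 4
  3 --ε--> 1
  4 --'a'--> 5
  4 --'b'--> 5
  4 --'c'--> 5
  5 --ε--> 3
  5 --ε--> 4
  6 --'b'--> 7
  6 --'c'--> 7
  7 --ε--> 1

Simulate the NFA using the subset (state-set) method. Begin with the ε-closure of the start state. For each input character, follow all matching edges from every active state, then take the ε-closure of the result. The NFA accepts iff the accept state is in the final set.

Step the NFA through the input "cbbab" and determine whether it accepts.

initial (ε-close {0}): {0,2,4,6}
'c' @ 1: {1,3,4,5,7}  [accepting]
'b' @ 2: {1,3,4,5}  [accepting]
'b' @ 3: {1,3,4,5}  [accepting]
'a' @ 4: {1,3,4,5}  [accepting]
'b' @ 5: {1,3,4,5}  [accepting]
end set {1,3,4,5} — state 1 in

Answer: ACCEPT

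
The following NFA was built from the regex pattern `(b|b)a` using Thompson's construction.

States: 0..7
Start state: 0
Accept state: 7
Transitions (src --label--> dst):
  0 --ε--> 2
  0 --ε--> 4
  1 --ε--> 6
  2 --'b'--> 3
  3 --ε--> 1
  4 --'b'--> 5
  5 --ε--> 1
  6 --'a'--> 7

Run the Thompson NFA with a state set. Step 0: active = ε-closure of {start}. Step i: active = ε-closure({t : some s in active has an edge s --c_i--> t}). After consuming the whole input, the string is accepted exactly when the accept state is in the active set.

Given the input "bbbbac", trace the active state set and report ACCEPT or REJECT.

S₀ = ε-closure({0}) = {0,2,4}
'b' @ 1: {1,3,5,6}
'b' @ 2: {}  — no active states
rest 'bbac' ignored (set empty)
final: {}; accept 7 not in set

Answer: REJECT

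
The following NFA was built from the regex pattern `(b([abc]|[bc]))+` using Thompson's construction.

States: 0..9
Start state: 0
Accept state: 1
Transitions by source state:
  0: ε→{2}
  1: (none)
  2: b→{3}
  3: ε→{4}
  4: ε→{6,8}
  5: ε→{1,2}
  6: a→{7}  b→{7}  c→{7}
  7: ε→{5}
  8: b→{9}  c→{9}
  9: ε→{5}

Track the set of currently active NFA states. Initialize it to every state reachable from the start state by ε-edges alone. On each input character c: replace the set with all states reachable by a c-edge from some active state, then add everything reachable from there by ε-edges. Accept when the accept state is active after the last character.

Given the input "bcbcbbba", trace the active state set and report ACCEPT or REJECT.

Answer: ACCEPT

Steps:
start: ε-closure({0}) = {0,2}
'b' @ 1: {3,4,6,8}
'c' @ 2: {1,2,5,7,9}  (accept∈set)
'b' @ 3: {3,4,6,8}
'c' @ 4: {1,2,5,7,9}  (accept∈set)
'b' @ 5: {3,4,6,8}
'b' @ 6: {1,2,5,7,9}  (accept∈set)
'b' @ 7: {3,4,6,8}
'a' @ 8: {1,2,5,7}  (accept∈set)
final: {1,2,5,7}; accept 1 in set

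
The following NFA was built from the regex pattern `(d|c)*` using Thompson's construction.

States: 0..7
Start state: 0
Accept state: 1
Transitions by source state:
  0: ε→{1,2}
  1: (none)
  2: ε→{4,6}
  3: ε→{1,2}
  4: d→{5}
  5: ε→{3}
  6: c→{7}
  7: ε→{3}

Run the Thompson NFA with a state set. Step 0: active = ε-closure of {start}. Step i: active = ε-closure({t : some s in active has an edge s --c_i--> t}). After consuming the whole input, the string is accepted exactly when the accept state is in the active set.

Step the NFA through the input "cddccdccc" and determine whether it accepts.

initial (ε-close {0}): {0,1,2,4,6}
'c' @ 1: {1,2,3,4,6,7}  (accept∈set)
'd' @ 2: {1,2,3,4,5,6}  (accept∈set)
'd' @ 3: {1,2,3,4,5,6}  (accept∈set)
'c' @ 4: {1,2,3,4,6,7}  (accept∈set)
'c' @ 5: {1,2,3,4,6,7}  (accept∈set)
'd' @ 6: {1,2,3,4,5,6}  (accept∈set)
'c' @ 7: {1,2,3,4,6,7}  (accept∈set)
'c' @ 8: {1,2,3,4,6,7}  (accept∈set)
'c' @ 9: {1,2,3,4,6,7}  (accept∈set)
after full input: {1,2,3,4,6,7}  (accept=1 in)

Answer: ACCEPT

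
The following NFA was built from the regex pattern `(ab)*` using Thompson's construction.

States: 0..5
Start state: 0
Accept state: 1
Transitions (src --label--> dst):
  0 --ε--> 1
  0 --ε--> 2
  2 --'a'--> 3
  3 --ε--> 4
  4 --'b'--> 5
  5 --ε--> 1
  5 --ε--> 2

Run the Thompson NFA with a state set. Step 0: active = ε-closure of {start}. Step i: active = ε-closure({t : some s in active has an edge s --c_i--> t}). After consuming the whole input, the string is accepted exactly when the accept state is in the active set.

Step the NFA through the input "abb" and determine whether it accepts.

Answer: REJECT

Derivation:
S₀ = ε-closure({0}) = {0,1,2}
'a' @ 1: {3,4}
'b' @ 2: {1,2,5}  ✓accept
'b' @ 3: {}  — state set empty
after full input: {}  (accept=1 not in)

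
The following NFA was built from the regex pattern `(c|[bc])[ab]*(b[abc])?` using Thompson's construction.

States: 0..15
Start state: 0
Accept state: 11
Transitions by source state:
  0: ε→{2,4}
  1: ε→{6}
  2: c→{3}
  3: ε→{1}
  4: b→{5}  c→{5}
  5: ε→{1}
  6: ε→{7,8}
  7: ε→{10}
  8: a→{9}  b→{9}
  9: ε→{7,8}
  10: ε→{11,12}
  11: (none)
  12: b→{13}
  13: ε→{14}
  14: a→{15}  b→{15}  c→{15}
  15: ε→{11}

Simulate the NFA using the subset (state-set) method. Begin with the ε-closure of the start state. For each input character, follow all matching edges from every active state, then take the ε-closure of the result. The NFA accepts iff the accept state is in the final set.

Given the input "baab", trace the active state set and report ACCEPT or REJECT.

initial (ε-close {0}): {0,2,4}
'b' @ 1: {1,5,6,7,8,10,11,12}  [accepting]
'a' @ 2: {7,8,9,10,11,12}  [accepting]
'a' @ 3: {7,8,9,10,11,12}  [accepting]
'b' @ 4: {7,8,9,10,11,12,13,14}  [accepting]
final: {7,8,9,10,11,12,13,14}; accept 11 in set

Answer: ACCEPT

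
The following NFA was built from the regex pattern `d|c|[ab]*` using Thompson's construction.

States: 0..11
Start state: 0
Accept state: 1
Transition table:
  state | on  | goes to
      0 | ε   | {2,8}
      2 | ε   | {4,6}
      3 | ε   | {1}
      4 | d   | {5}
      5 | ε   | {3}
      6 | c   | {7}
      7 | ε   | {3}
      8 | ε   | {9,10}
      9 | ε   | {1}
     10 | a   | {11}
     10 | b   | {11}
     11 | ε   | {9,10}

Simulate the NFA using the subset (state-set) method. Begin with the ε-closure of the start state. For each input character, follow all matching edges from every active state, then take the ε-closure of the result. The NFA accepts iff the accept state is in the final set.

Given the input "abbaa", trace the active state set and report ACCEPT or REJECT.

Answer: ACCEPT

Derivation:
initial (ε-close {0}): {0,1,2,4,6,8,9,10}
'a' @ 1: {1,9,10,11}  ✓accept
'b' @ 2: {1,9,10,11}  ✓accept
'b' @ 3: {1,9,10,11}  ✓accept
'a' @ 4: {1,9,10,11}  ✓accept
'a' @ 5: {1,9,10,11}  ✓accept
final: {1,9,10,11}; accept 1 in set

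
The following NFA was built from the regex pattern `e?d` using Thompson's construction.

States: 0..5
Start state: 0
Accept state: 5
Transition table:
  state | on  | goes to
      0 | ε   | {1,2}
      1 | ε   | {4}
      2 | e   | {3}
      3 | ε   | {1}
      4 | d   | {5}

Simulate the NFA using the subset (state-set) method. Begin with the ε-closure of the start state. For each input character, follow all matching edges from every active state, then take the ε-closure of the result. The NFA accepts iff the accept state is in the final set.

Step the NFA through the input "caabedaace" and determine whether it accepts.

initial (ε-close {0}): {0,1,2,4}
'c' @ 1: {}  — no active states
rest 'aabedaace' ignored (set empty)
final: {}; accept 5 not in set

Answer: REJECT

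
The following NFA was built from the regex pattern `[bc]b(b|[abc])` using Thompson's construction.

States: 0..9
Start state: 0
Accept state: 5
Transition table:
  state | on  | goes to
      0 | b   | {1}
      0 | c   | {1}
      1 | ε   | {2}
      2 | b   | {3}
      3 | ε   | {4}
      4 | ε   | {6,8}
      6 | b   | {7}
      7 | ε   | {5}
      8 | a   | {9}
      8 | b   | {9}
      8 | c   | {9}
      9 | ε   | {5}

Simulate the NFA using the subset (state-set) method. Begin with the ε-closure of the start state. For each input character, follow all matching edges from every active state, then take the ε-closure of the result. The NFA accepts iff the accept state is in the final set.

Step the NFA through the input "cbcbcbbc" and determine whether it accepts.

S₀ = ε-closure({0}) = {0}
'c' @ 1: {1,2}
'b' @ 2: {3,4,6,8}
'c' @ 3: {5,9}  ✓accept
'b' @ 4: {}  — state set empty
rest 'cbbc' ignored (set empty)
end set {} — state 5 not in

Answer: REJECT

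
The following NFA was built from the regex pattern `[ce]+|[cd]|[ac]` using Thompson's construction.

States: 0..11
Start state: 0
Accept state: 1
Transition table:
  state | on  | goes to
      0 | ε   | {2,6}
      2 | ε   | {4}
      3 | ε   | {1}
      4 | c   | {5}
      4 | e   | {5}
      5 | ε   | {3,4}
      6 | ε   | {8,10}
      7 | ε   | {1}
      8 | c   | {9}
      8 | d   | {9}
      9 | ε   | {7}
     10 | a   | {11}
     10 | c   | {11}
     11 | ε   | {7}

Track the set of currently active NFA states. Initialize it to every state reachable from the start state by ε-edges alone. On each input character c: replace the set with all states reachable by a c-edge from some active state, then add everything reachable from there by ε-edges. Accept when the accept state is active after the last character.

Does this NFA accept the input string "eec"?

start: ε-closure({0}) = {0,2,4,6,8,10}
'e' @ 1: {1,3,4,5}  ✓accept
'e' @ 2: {1,3,4,5}  ✓accept
'c' @ 3: {1,3,4,5}  ✓accept
after full input: {1,3,4,5}  (accept=1 in)

Answer: ACCEPT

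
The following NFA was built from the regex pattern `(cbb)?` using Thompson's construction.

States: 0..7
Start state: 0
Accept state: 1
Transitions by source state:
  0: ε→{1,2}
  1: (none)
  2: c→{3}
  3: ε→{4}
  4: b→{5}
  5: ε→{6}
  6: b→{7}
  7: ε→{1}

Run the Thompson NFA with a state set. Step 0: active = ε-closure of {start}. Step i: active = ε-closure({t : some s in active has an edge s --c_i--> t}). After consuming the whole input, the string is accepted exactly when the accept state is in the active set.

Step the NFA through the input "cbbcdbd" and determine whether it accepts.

Answer: REJECT

Derivation:
start: ε-closure({0}) = {0,1,2}
'c' @ 1: {3,4}
'b' @ 2: {5,6}
'b' @ 3: {1,7}  ✓accept
'c' @ 4: {}  — state set empty
rest 'dbd' ignored (set empty)
final: {}; accept 1 not in set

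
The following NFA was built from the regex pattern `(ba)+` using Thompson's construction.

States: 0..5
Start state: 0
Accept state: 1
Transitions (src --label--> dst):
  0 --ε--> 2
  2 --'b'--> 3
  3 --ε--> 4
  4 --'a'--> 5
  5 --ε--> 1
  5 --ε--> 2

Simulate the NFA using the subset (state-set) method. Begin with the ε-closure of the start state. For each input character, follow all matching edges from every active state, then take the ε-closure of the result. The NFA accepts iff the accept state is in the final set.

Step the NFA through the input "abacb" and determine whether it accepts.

start: ε-closure({0}) = {0,2}
'a' @ 1: {}  — no active states
rest 'bacb' ignored (set empty)
after full input: {}  (accept=1 not in)

Answer: REJECT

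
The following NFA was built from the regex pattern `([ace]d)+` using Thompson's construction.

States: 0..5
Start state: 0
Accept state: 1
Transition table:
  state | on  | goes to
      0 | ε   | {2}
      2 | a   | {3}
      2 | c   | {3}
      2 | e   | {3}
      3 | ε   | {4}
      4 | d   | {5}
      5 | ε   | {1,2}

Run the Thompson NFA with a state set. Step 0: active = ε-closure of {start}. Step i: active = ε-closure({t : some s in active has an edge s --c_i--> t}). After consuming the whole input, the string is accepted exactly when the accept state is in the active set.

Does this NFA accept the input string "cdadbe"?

Answer: REJECT

Steps:
initial (ε-close {0}): {0,2}
'c' @ 1: {3,4}
'd' @ 2: {1,2,5}  ✓accept
'a' @ 3: {3,4}
'd' @ 4: {1,2,5}  ✓accept
'b' @ 5: {}  — dead — no transitions
rest 'e' ignored (set empty)
after full input: {}  (accept=1 not in)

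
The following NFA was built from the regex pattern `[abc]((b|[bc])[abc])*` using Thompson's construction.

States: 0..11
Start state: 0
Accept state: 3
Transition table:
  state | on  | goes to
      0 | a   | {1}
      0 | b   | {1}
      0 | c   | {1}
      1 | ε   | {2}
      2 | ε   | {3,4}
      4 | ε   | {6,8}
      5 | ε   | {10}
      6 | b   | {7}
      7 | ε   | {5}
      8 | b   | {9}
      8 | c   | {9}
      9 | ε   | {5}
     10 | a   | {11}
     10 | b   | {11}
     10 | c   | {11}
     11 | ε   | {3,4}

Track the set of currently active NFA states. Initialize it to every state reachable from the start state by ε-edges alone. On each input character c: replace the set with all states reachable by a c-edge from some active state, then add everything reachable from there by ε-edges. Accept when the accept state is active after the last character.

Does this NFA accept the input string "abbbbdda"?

initial (ε-close {0}): {0}
'a' @ 1: {1,2,3,4,6,8}  ✓accept
'b' @ 2: {5,7,9,10}
'b' @ 3: {3,4,6,8,11}  ✓accept
'b' @ 4: {5,7,9,10}
'b' @ 5: {3,4,6,8,11}  ✓accept
'd' @ 6: {}  — dead — no transitions
rest 'da' ignored (set empty)
end set {} — state 3 not in

Answer: REJECT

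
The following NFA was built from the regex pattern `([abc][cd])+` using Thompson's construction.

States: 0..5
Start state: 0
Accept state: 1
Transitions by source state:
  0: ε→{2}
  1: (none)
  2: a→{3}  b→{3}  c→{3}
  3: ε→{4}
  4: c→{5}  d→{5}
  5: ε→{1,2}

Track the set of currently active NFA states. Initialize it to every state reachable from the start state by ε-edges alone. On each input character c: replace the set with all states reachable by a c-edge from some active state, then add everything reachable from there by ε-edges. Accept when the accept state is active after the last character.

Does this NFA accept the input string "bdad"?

start: ε-closure({0}) = {0,2}
'b' @ 1: {3,4}
'd' @ 2: {1,2,5}  [accepting]
'a' @ 3: {3,4}
'd' @ 4: {1,2,5}  [accepting]
end set {1,2,5} — state 1 in

Answer: ACCEPT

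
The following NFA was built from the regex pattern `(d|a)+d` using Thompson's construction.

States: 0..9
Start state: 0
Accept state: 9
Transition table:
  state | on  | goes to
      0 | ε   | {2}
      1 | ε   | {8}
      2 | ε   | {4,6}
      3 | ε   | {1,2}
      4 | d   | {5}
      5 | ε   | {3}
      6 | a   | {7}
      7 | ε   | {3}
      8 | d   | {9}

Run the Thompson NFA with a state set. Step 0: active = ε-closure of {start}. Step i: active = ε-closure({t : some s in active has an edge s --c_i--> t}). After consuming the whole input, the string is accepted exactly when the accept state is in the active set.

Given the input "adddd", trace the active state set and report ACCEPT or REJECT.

initial (ε-close {0}): {0,2,4,6}
'a' @ 1: {1,2,3,4,6,7,8}
'd' @ 2: {1,2,3,4,5,6,8,9}  [accepting]
'd' @ 3: {1,2,3,4,5,6,8,9}  [accepting]
'd' @ 4: {1,2,3,4,5,6,8,9}  [accepting]
'd' @ 5: {1,2,3,4,5,6,8,9}  [accepting]
final: {1,2,3,4,5,6,8,9}; accept 9 in set

Answer: ACCEPT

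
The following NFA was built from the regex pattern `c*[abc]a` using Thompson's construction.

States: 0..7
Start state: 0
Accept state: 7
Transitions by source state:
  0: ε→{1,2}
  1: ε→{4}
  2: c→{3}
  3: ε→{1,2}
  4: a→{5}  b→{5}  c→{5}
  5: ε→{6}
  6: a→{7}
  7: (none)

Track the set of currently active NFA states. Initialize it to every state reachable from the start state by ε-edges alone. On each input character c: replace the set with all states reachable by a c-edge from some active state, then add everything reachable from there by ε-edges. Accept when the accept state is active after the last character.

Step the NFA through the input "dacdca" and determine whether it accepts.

Answer: REJECT

Derivation:
start: ε-closure({0}) = {0,1,2,4}
'd' @ 1: {}  — no active states
rest 'acdca' ignored (set empty)
final: {}; accept 7 not in set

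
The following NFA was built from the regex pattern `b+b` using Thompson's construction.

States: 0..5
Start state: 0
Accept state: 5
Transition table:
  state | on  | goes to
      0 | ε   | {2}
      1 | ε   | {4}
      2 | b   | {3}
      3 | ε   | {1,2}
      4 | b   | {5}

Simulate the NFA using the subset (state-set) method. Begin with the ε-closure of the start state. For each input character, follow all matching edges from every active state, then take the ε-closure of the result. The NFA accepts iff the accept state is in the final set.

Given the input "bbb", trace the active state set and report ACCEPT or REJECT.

Answer: ACCEPT

Trace:
S₀ = ε-closure({0}) = {0,2}
'b' @ 1: {1,2,3,4}
'b' @ 2: {1,2,3,4,5}  (accept∈set)
'b' @ 3: {1,2,3,4,5}  (accept∈set)
after full input: {1,2,3,4,5}  (accept=5 in)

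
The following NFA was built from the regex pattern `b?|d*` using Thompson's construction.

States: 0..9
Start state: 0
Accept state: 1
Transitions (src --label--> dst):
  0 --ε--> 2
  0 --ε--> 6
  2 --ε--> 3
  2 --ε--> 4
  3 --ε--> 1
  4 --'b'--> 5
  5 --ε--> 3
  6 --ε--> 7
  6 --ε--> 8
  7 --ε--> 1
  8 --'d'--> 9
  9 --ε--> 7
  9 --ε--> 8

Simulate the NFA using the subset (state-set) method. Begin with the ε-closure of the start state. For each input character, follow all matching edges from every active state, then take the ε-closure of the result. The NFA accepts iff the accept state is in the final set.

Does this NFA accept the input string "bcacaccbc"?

S₀ = ε-closure({0}) = {0,1,2,3,4,6,7,8}
'b' @ 1: {1,3,5}  [accepting]
'c' @ 2: {}  — no active states
rest 'acaccbc' ignored (set empty)
end set {} — state 1 not in

Answer: REJECT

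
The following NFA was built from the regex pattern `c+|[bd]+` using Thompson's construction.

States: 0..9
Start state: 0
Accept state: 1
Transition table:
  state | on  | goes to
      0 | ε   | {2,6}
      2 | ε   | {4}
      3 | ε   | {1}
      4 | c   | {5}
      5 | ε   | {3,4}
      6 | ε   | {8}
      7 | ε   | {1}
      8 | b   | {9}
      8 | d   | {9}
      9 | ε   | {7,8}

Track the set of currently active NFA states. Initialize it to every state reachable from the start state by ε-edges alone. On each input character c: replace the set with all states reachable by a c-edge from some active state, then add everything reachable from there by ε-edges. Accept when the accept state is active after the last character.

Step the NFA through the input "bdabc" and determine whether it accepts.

Answer: REJECT

Trace:
start: ε-closure({0}) = {0,2,4,6,8}
'b' @ 1: {1,7,8,9}  [accepting]
'd' @ 2: {1,7,8,9}  [accepting]
'a' @ 3: {}  — dead — no transitions
rest 'bc' ignored (set empty)
end set {} — state 1 not in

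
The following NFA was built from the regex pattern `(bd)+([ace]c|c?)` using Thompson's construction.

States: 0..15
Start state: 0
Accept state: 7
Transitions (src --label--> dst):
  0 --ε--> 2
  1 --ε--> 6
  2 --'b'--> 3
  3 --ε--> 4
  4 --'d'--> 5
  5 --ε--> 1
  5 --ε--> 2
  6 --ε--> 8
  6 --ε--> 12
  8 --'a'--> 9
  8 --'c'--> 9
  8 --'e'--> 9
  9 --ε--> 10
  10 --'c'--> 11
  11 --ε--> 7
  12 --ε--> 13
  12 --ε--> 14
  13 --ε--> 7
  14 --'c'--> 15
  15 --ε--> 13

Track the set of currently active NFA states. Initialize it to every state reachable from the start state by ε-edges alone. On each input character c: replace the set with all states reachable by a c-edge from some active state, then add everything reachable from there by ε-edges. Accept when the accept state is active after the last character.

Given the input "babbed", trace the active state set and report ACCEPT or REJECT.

S₀ = ε-closure({0}) = {0,2}
'b' @ 1: {3,4}
'a' @ 2: {}  — state set empty
rest 'bbed' ignored (set empty)
end set {} — state 7 not in

Answer: REJECT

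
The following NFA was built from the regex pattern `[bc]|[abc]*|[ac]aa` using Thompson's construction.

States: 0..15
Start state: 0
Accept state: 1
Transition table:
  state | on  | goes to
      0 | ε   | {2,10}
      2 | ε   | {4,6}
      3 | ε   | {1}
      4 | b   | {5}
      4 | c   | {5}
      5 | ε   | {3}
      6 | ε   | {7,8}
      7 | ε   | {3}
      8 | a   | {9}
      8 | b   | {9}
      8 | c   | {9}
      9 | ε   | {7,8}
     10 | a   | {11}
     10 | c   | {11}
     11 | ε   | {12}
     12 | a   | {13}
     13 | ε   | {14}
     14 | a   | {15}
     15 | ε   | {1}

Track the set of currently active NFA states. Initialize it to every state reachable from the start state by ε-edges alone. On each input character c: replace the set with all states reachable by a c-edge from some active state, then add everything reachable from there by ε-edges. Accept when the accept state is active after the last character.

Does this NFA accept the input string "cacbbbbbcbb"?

Answer: ACCEPT

Steps:
S₀ = ε-closure({0}) = {0,1,2,3,4,6,7,8,10}
'c' @ 1: {1,3,5,7,8,9,11,12}  (accept∈set)
'a' @ 2: {1,3,7,8,9,13,14}  (accept∈set)
'c' @ 3: {1,3,7,8,9}  (accept∈set)
'b' @ 4: {1,3,7,8,9}  (accept∈set)
'b' @ 5: {1,3,7,8,9}  (accept∈set)
'b' @ 6: {1,3,7,8,9}  (accept∈set)
'b' @ 7: {1,3,7,8,9}  (accept∈set)
'b' @ 8: {1,3,7,8,9}  (accept∈set)
'c' @ 9: {1,3,7,8,9}  (accept∈set)
'b' @ 10: {1,3,7,8,9}  (accept∈set)
'b' @ 11: {1,3,7,8,9}  (accept∈set)
end set {1,3,7,8,9} — state 1 in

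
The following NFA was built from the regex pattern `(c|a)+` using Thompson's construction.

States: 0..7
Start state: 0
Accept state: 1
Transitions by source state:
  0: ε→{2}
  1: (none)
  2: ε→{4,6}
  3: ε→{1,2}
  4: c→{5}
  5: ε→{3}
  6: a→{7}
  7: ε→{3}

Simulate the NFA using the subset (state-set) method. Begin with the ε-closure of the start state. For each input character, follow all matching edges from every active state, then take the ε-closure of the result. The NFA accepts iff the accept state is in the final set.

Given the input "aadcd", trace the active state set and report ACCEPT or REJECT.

start: ε-closure({0}) = {0,2,4,6}
'a' @ 1: {1,2,3,4,6,7}  (accept∈set)
'a' @ 2: {1,2,3,4,6,7}  (accept∈set)
'd' @ 3: {}  — no active states
rest 'cd' ignored (set empty)
end set {} — state 1 not in

Answer: REJECT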